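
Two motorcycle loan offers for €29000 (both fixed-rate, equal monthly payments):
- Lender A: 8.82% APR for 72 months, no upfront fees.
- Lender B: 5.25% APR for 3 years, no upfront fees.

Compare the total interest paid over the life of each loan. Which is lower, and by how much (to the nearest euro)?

Lender B by €6,044

Lender A: at 8.82% the monthly rate is 0.0073500, so the payment is 29,000 × 0.0073500 / (1 − 1.0073500^−72) = €520.15.
Total interest on Lender A = 72 × €520.15 − €29,000 = €8,450.80.
Lender B: monthly rate = 5.25%/12 = 0.0043750; payment = 29,000 × 0.0043750 / (1 − (1+0.0043750)^−36) = €872.41.
Total interest on Lender B = 36 × €872.41 − €29,000 = €2,406.76.
Lender B is lower by €6,044.04.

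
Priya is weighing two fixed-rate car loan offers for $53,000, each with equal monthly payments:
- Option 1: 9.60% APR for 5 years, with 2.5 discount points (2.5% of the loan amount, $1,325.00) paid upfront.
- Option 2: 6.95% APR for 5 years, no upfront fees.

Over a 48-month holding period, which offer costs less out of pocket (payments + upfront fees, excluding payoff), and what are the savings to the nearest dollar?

Option 1: monthly rate = 9.6%/12 = 0.0080000; payment = 53,000 × 0.0080000 / (1 − (1+0.0080000)^−60) = $1,115.69.
Option 2: at 6.95% the monthly rate is 0.0057917, so the payment is 53,000 × 0.0057917 / (1 − 1.0057917^−60) = $1,048.21.
Over 48 months: Option 1 costs 48 × $1,115.69 + $1,325.00 = $54,878.12; Option 2 costs 48 × $1,048.21 = $50,314.08.
Option 2 is cheaper by $54,878.12 − $50,314.08 = $4,564.04.

Option 2 by $4,564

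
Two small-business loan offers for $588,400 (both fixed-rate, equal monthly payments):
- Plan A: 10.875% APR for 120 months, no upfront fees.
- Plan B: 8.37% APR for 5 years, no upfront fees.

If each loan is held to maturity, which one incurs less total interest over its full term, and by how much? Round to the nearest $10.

Plan A: monthly rate = 10.875%/12 = 0.0090625; payment = 588,400 × 0.0090625 / (1 − (1+0.0090625)^−120) = $8,063.63.
Total interest on Plan A = 120 × $8,063.63 − $588,400 = $379,235.60.
Plan B: monthly rate = 8.37%/12 = 0.0069750; payment = 588,400 × 0.0069750 / (1 − (1+0.0069750)^−60) = $12,035.09.
Total interest on Plan B = 60 × $12,035.09 − $588,400 = $133,705.40.
Plan B is lower by $245,530.20.

Plan B by $245,530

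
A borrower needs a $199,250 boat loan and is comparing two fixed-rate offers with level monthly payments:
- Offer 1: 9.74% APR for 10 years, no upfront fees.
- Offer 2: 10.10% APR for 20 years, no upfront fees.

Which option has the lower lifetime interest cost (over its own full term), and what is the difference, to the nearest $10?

Offer 1 by $152,110

Offer 1: monthly rate = 9.74%/12 = 0.0081167; payment = 199,250 × 0.0081167 / (1 − (1+0.0081167)^−120) = $2,604.50.
Total interest on Offer 1 = 120 × $2,604.50 − $199,250 = $113,290.00.
Offer 2: at 10.10% the monthly rate is 0.0084167, so the payment is 199,250 × 0.0084167 / (1 − 1.0084167^−240) = $1,936.03.
Total interest on Offer 2 = 240 × $1,936.03 − $199,250 = $265,397.20.
Offer 1 is lower by $152,107.20.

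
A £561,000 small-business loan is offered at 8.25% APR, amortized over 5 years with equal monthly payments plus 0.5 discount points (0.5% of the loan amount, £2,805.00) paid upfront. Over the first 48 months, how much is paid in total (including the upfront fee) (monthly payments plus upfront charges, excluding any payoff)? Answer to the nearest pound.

Monthly rate = 8.25%/12 = 0.0068750; payment = 561,000 × 0.0068750 / (1 − (1+0.0068750)^−60) = £11,442.30.
Total outlay = 48 × £11,442.30 + £2,805.00 = £552,035.40.

£552,035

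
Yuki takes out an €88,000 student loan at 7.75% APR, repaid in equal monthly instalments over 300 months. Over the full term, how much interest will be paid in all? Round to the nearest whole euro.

€111,407

Monthly rate = 7.75%/12 = 0.0064583; payment = 88,000 × 0.0064583 / (1 − (1+0.0064583)^−300) = €664.69.
Total paid = 300 × €664.69 = €199,407.00; interest = €199,407.00 − €88,000 = €111,407.00.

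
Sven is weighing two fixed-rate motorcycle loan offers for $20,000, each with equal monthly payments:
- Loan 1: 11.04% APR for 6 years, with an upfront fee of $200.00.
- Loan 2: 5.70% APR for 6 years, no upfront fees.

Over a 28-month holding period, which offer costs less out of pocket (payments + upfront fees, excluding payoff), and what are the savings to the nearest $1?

Loan 2 by $1,669

Loan 1: at 11.04% the monthly rate is 0.0092000, so the payment is 20,000 × 0.0092000 / (1 − 1.0092000^−72) = $381.09.
Loan 2: monthly rate = 5.7%/12 = 0.0047500; payment = 20,000 × 0.0047500 / (1 − (1+0.0047500)^−72) = $328.63.
Over 28 months: Loan 1 costs 28 × $381.09 + $200.00 = $10,870.52; Loan 2 costs 28 × $328.63 = $9,201.64.
Loan 2 is cheaper by $10,870.52 − $9,201.64 = $1,668.88.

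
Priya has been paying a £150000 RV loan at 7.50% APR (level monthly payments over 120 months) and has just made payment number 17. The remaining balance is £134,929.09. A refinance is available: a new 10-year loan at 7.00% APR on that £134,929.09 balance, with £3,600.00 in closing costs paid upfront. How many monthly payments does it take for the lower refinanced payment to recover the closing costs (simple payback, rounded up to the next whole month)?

17 months

Current payment = 150,000 × 7.5%/12 / (1 − (1+0.0062500)^−120) = £1,780.53.
Refinanced payment = 134,929.09 × 0.0058333 / (1 − (1+0.0058333)^−120) = £1,566.64.
Monthly savings = £1,780.53 − £1,566.64 = £213.89.
Break-even = £3,600.00 / £213.89 = 16.83 → 17 months.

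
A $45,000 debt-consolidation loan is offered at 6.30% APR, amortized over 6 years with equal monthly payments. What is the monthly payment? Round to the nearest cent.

At 6.30% the monthly rate is 0.0052500, so the payment is 45,000 × 0.0052500 / (1 − 1.0052500^−72) = $752.17.

$752.17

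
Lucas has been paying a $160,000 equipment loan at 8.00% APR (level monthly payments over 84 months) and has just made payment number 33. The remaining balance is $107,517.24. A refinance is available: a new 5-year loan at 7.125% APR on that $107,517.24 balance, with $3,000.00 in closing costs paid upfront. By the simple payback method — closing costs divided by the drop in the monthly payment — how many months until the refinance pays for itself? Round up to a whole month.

9 months

Current payment = 160,000 × 8%/12 / (1 − (1+0.0066667)^−84) = $2,493.79.
Refinanced payment = 107,517.24 × 0.0059375 / (1 − (1+0.0059375)^−60) = $2,135.32.
Monthly savings = $2,493.79 − $2,135.32 = $358.47.
Break-even = $3,000.00 / $358.47 = 8.37 → 9 months.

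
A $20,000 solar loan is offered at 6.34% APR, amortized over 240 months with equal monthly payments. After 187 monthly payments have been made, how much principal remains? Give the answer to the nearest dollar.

$6,791

With monthly rate i = 6.34%/12 = 0.0052833, the balance after k of n payments is P · [(1+i)^n − (1+i)^k] / [(1+i)^n − 1].
(1+0.0052833)^240 = 3.54189579 and (1+0.0052833)^187 = 2.67883652, so the balance is 20,000 × (3.54189579 − 2.67883652) / (3.54189579 − 1) = $6,790.67.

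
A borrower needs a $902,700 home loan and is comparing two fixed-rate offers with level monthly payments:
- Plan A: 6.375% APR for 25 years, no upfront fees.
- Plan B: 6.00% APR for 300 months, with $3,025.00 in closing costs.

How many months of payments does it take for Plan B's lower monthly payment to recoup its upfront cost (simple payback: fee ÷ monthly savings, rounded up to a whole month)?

Plan A: at 6.375% the monthly rate is 0.0053125, so the payment is 902,700 × 0.0053125 / (1 − 1.0053125^−300) = $6,024.78.
Plan B: at 6.00% the monthly rate is 0.0050000, so the payment is 902,700 × 0.0050000 / (1 − 1.0050000^−300) = $5,816.11.
Monthly savings = $6,024.78 − $5,816.11 = $208.67.
Break-even = $3,025.00 / $208.67 = 14.50 → 15 months.

15 months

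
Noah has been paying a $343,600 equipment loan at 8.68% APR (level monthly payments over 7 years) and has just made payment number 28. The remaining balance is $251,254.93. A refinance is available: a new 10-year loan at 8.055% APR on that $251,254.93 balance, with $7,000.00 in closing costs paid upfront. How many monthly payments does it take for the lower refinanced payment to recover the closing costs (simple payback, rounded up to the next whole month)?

Current payment = 343,600 × 8.68%/12 / (1 − (1+0.0072333)^−84) = $5,472.57.
Refinanced payment = 251,254.93 × 0.0067125 / (1 − (1+0.0067125)^−120) = $3,055.72.
Monthly savings = $5,472.57 − $3,055.72 = $2,416.85.
Break-even = $7,000.00 / $2,416.85 = 2.90 → 3 months.

3 months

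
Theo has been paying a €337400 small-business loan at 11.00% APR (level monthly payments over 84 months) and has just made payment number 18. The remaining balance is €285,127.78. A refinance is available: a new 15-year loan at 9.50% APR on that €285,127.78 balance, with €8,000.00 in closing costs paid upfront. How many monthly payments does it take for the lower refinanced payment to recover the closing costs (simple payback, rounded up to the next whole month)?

3 months

Current payment = 337,400 × 11%/12 / (1 − (1+0.0091667)^−84) = €5,777.11.
Refinanced payment = 285,127.78 × 0.0079167 / (1 − (1+0.0079167)^−180) = €2,977.37.
Monthly savings = €5,777.11 − €2,977.37 = €2,799.74.
Break-even = €8,000.00 / €2,799.74 = 2.86 → 3 months.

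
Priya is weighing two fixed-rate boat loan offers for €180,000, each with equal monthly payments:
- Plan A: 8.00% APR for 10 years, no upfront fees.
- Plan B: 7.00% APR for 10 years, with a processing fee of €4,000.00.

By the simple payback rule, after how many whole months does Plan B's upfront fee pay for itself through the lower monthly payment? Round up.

43 months

Plan A: monthly rate = 8%/12 = 0.0066667; payment = 180,000 × 0.0066667 / (1 − (1+0.0066667)^−120) = €2,183.90.
Plan B: monthly rate = 7%/12 = 0.0058333; payment = 180,000 × 0.0058333 / (1 − (1+0.0058333)^−120) = €2,089.95.
Monthly savings = €2,183.90 − €2,089.95 = €93.95.
Break-even = €4,000.00 / €93.95 = 42.58 → 43 months.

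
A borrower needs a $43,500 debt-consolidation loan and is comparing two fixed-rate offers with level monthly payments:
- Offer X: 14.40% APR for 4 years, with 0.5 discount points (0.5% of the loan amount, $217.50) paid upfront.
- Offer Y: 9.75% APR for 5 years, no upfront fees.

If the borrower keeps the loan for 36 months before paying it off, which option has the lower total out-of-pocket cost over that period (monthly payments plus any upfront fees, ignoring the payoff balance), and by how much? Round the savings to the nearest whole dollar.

Offer X: at 14.40% the monthly rate is 0.0120000, so the payment is 43,500 × 0.0120000 / (1 − 1.0120000^−48) = $1,197.45.
Offer Y: at 9.75% the monthly rate is 0.0081250, so the payment is 43,500 × 0.0081250 / (1 − 1.0081250^−60) = $918.90.
Over 36 months: Offer X costs 36 × $1,197.45 + $217.50 = $43,325.70; Offer Y costs 36 × $918.90 = $33,080.40.
Offer Y is cheaper by $43,325.70 − $33,080.40 = $10,245.30.

Offer Y by $10,245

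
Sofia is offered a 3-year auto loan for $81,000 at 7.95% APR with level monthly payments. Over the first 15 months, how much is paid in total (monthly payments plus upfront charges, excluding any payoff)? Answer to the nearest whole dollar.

Monthly rate = 7.95%/12 = 0.0066250; payment = 81,000 × 0.0066250 / (1 − (1+0.0066250)^−36) = $2,536.38.
Total outlay = 15 × $2,536.38 = $38,045.70.

$38,046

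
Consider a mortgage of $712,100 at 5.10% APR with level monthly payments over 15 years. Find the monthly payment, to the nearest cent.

$5,668.41

Monthly rate = 5.1%/12 = 0.0042500; payment = 712,100 × 0.0042500 / (1 − (1+0.0042500)^−180) = $5,668.41.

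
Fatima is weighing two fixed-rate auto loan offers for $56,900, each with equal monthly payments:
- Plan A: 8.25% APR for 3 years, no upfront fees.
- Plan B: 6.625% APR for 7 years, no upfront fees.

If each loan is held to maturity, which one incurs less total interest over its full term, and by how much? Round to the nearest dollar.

Plan A by $6,838

Plan A: at 8.25% the monthly rate is 0.0068750, so the payment is 56,900 × 0.0068750 / (1 − 1.0068750^−36) = $1,789.61.
Total interest on Plan A = 36 × $1,789.61 − $56,900 = $7,525.96.
Plan B: at 6.625% the monthly rate is 0.0055208, so the payment is 56,900 × 0.0055208 / (1 − 1.0055208^−84) = $848.38.
Total interest on Plan B = 84 × $848.38 − $56,900 = $14,363.92.
Plan A is lower by $6,837.96.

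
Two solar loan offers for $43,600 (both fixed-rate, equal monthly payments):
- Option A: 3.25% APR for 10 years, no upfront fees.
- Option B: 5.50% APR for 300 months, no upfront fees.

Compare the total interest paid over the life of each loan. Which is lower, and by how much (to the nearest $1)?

Option A by $29,196

Option A: at 3.25% the monthly rate is 0.0027083, so the payment is 43,600 × 0.0027083 / (1 − 1.0027083^−120) = $426.05.
Total interest on Option A = 120 × $426.05 − $43,600 = $7,526.00.
Option B: at 5.50% the monthly rate is 0.0045833, so the payment is 43,600 × 0.0045833 / (1 − 1.0045833^−300) = $267.74.
Total interest on Option B = 300 × $267.74 − $43,600 = $36,722.00.
Option A is lower by $29,196.00.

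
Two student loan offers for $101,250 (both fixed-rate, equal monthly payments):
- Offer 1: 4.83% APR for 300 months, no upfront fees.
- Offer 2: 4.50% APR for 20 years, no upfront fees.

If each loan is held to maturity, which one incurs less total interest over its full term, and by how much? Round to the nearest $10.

Offer 2 by $20,840

Offer 1: monthly rate = 4.83%/12 = 0.0040250; payment = 101,250 × 0.0040250 / (1 − (1+0.0040250)^−300) = $581.91.
Total interest on Offer 1 = 300 × $581.91 − $101,250 = $73,323.00.
Offer 2: monthly rate = 4.5%/12 = 0.0037500; payment = 101,250 × 0.0037500 / (1 − (1+0.0037500)^−240) = $640.56.
Total interest on Offer 2 = 240 × $640.56 − $101,250 = $52,484.40.
Offer 2 is lower by $20,838.60.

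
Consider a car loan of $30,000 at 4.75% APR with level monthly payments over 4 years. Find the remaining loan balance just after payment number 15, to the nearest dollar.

$21,228

With monthly rate i = 4.75%/12 = 0.0039583, the balance after k of n payments is P · [(1+i)^n − (1+i)^k] / [(1+i)^n − 1].
(1+0.0039583)^48 = 1.20879615 and (1+0.0039583)^15 = 1.06104874, so the balance is 30,000 × (1.20879615 − 1.06104874) / (1.20879615 − 1) = $21,228.47.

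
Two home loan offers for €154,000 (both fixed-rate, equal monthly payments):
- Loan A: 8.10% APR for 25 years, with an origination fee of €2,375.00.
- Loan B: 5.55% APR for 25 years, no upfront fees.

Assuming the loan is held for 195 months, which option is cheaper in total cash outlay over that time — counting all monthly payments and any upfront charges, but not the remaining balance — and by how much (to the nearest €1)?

Loan B by €50,836

Loan A: monthly rate = 8.1%/12 = 0.0067500; payment = 154,000 × 0.0067500 / (1 − (1+0.0067500)^−300) = €1,198.82.
Loan B: monthly rate = 5.55%/12 = 0.0046250; payment = 154,000 × 0.0046250 / (1 − (1+0.0046250)^−300) = €950.30.
Over 195 months: Loan A costs 195 × €1,198.82 + €2,375.00 = €236,144.90; Loan B costs 195 × €950.30 = €185,308.50.
Loan B is cheaper by €236,144.90 − €185,308.50 = €50,836.40.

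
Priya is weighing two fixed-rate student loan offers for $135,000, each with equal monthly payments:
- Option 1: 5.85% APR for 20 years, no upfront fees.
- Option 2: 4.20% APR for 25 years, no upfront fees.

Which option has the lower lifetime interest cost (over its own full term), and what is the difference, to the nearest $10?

Option 2 by $11,060

Option 1: at 5.85% the monthly rate is 0.0048750, so the payment is 135,000 × 0.0048750 / (1 − 1.0048750^−240) = $955.54.
Total interest on Option 1 = 240 × $955.54 − $135,000 = $94,329.60.
Option 2: at 4.20% the monthly rate is 0.0035000, so the payment is 135,000 × 0.0035000 / (1 − 1.0035000^−300) = $727.57.
Total interest on Option 2 = 300 × $727.57 − $135,000 = $83,271.00.
Option 2 is lower by $11,058.60.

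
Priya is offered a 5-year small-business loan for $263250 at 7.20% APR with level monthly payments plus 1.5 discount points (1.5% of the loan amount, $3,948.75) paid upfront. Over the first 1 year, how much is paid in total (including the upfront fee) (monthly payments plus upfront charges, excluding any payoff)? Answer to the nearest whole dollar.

At 7.20% the monthly rate is 0.0060000, so the payment is 263,250 × 0.0060000 / (1 − 1.0060000^−60) = $5,237.54.
Total outlay = 12 × $5,237.54 + $3,948.75 = $66,799.23.

$66,799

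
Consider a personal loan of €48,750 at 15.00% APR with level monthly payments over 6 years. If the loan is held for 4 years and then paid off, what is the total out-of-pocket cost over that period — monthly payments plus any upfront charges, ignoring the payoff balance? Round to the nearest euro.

€49,479

Monthly rate = 15%/12 = 0.0125000; payment = 48,750 × 0.0125000 / (1 − (1+0.0125000)^−72) = €1,030.82.
Total outlay = 48 × €1,030.82 = €49,479.36.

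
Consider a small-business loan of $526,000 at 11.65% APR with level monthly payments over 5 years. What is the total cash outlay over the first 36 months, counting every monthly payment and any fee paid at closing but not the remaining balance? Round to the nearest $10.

At 11.65% the monthly rate is 0.0097083, so the payment is 526,000 × 0.0097083 / (1 − 1.0097083^−60) = $11,607.76.
Total outlay = 36 × $11,607.76 = $417,879.36.

$417,880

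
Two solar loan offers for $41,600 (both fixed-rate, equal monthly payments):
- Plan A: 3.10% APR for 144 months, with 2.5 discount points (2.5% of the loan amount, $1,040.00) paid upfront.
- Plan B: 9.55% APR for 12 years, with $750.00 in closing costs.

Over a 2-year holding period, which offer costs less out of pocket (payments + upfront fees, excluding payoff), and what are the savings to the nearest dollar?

Plan A by $3,072

Plan A: at 3.10% the monthly rate is 0.0025833, so the payment is 41,600 × 0.0025833 / (1 − 1.0025833^−144) = $346.31.
Plan B: monthly rate = 9.55%/12 = 0.0079583; payment = 41,600 × 0.0079583 / (1 − (1+0.0079583)^−144) = $486.40.
Over 24 months: Plan A costs 24 × $346.31 + $1,040.00 = $9,351.44; Plan B costs 24 × $486.40 + $750.00 = $12,423.60.
Plan A is cheaper by $12,423.60 − $9,351.44 = $3,072.16.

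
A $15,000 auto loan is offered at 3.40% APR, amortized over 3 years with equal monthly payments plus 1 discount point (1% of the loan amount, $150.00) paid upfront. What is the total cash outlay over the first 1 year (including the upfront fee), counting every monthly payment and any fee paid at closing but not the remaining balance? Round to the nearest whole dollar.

$5,416

Monthly rate = 3.4%/12 = 0.0028333; payment = 15,000 × 0.0028333 / (1 − (1+0.0028333)^−36) = $438.87.
Total outlay = 12 × $438.87 + $150.00 = $5,416.44.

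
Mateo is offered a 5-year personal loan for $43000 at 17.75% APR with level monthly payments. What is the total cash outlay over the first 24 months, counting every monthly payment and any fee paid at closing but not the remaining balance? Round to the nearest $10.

$26,070

Monthly rate = 17.75%/12 = 0.0147917; payment = 43,000 × 0.0147917 / (1 − (1+0.0147917)^−60) = $1,086.08.
Total outlay = 24 × $1,086.08 = $26,065.92.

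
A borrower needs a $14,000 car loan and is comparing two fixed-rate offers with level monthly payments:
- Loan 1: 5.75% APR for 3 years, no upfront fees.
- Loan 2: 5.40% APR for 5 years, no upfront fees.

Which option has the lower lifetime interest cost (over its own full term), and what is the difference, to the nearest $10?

Loan 1: monthly rate = 5.75%/12 = 0.0047917; payment = 14,000 × 0.0047917 / (1 − (1+0.0047917)^−36) = $424.32.
Total interest on Loan 1 = 36 × $424.32 − $14,000 = $1,275.52.
Loan 2: at 5.40% the monthly rate is 0.0045000, so the payment is 14,000 × 0.0045000 / (1 − 1.0045000^−60) = $266.77.
Total interest on Loan 2 = 60 × $266.77 − $14,000 = $2,006.20.
Loan 1 is lower by $730.68.

Loan 1 by $730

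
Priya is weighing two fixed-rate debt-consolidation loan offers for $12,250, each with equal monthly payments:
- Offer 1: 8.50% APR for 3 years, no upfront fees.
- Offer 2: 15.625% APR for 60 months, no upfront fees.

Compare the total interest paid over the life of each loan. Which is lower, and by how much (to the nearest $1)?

Offer 1 by $3,806

Offer 1: monthly rate = 8.5%/12 = 0.0070833; payment = 12,250 × 0.0070833 / (1 − (1+0.0070833)^−36) = $386.70.
Total interest on Offer 1 = 36 × $386.70 − $12,250 = $1,671.20.
Offer 2: at 15.625% the monthly rate is 0.0130208, so the payment is 12,250 × 0.0130208 / (1 − 1.0130208^−60) = $295.46.
Total interest on Offer 2 = 60 × $295.46 − $12,250 = $5,477.60.
Offer 1 is lower by $3,806.40.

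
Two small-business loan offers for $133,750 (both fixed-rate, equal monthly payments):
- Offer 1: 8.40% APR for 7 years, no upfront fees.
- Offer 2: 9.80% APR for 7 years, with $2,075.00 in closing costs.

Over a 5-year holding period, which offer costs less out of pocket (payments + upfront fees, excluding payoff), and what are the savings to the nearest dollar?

Offer 1: at 8.40% the monthly rate is 0.0070000, so the payment is 133,750 × 0.0070000 / (1 − 1.0070000^−84) = $2,111.41.
Offer 2: at 9.80% the monthly rate is 0.0081667, so the payment is 133,750 × 0.0081667 / (1 − 1.0081667^−84) = $2,206.61.
Over 60 months: Offer 1 costs 60 × $2,111.41 = $126,684.60; Offer 2 costs 60 × $2,206.61 + $2,075.00 = $134,471.60.
Offer 1 is cheaper by $134,471.60 − $126,684.60 = $7,787.00.

Offer 1 by $7,787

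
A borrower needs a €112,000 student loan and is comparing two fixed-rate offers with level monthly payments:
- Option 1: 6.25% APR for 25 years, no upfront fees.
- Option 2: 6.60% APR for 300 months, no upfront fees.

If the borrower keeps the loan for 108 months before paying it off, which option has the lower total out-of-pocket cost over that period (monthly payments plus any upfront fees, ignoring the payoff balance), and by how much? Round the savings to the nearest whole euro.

Option 1 by €2,637

Option 1: at 6.25% the monthly rate is 0.0052083, so the payment is 112,000 × 0.0052083 / (1 − 1.0052083^−300) = €738.83.
Option 2: monthly rate = 6.6%/12 = 0.0055000; payment = 112,000 × 0.0055000 / (1 − (1+0.0055000)^−300) = €763.25.
Over 108 months: Option 1 costs 108 × €738.83 = €79,793.64; Option 2 costs 108 × €763.25 = €82,431.00.
Option 1 is cheaper by €82,431.00 − €79,793.64 = €2,637.36.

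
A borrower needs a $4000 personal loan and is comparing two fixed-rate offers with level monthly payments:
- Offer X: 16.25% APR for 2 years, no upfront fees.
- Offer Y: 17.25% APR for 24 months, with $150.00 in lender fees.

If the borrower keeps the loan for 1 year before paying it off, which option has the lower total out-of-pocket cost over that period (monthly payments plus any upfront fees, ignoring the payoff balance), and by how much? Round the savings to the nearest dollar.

Offer X by $173

Offer X: at 16.25% the monthly rate is 0.0135417, so the payment is 4,000 × 0.0135417 / (1 − 1.0135417^−24) = $196.33.
Offer Y: at 17.25% the monthly rate is 0.0143750, so the payment is 4,000 × 0.0143750 / (1 − 1.0143750^−24) = $198.25.
Over 12 months: Offer X costs 12 × $196.33 = $2,355.96; Offer Y costs 12 × $198.25 + $150.00 = $2,529.00.
Offer X is cheaper by $2,529.00 − $2,355.96 = $173.04.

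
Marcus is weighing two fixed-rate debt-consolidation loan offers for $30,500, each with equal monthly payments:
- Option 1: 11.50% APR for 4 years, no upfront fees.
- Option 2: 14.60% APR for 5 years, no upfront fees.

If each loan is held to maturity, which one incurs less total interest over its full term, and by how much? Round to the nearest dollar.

Option 1: monthly rate = 11.5%/12 = 0.0095833; payment = 30,500 × 0.0095833 / (1 − (1+0.0095833)^−48) = $795.71.
Total interest on Option 1 = 48 × $795.71 − $30,500 = $7,694.08.
Option 2: at 14.60% the monthly rate is 0.0121667, so the payment is 30,500 × 0.0121667 / (1 − 1.0121667^−60) = $719.20.
Total interest on Option 2 = 60 × $719.20 − $30,500 = $12,652.00.
Option 1 is lower by $4,957.92.

Option 1 by $4,958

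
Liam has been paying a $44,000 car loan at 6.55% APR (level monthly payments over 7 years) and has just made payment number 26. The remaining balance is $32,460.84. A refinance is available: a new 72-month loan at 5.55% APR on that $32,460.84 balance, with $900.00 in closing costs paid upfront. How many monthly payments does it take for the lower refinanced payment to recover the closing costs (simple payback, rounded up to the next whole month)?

8 months

Current payment = 44,000 × 6.55%/12 / (1 − (1+0.0054583)^−84) = $654.44.
Refinanced payment = 32,460.84 × 0.0046250 / (1 − (1+0.0046250)^−72) = $531.10.
Monthly savings = $654.44 − $531.10 = $123.34.
Break-even = $900.00 / $123.34 = 7.30 → 8 months.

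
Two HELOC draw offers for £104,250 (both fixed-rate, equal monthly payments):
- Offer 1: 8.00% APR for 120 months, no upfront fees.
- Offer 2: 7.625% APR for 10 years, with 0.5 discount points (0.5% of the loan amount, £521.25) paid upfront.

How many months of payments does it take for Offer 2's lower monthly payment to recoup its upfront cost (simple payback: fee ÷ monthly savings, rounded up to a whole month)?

Offer 1: monthly rate = 8%/12 = 0.0066667; payment = 104,250 × 0.0066667 / (1 − (1+0.0066667)^−120) = £1,264.84.
Offer 2: at 7.625% the monthly rate is 0.0063542, so the payment is 104,250 × 0.0063542 / (1 − 1.0063542^−120) = £1,244.28.
Monthly savings = £1,264.84 − £1,244.28 = £20.56.
Break-even = £521.25 / £20.56 = 25.35 → 26 months.

26 months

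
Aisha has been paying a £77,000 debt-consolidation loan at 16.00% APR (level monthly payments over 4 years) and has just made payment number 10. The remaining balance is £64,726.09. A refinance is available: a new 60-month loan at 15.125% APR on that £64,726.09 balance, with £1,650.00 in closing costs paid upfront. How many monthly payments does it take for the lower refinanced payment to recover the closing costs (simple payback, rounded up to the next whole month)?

Current payment = 77,000 × 16%/12 / (1 − (1+0.0133333)^−48) = £2,182.20.
Refinanced payment = 64,726.09 × 0.0126042 / (1 − (1+0.0126042)^−60) = £1,544.08.
Monthly savings = £2,182.20 − £1,544.08 = £638.12.
Break-even = £1,650.00 / £638.12 = 2.59 → 3 months.

3 months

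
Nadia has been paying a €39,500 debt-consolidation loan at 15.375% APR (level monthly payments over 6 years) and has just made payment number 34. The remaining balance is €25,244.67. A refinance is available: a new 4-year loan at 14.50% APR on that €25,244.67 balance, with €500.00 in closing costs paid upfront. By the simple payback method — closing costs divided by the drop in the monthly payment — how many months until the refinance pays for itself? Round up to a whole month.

4 months

Current payment = 39,500 × 15.375%/12 / (1 − (1+0.0128125)^−72) = €843.29.
Refinanced payment = 25,244.67 × 0.0120833 / (1 − (1+0.0120833)^−48) = €696.20.
Monthly savings = €843.29 − €696.20 = €147.09.
Break-even = €500.00 / €147.09 = 3.40 → 4 months.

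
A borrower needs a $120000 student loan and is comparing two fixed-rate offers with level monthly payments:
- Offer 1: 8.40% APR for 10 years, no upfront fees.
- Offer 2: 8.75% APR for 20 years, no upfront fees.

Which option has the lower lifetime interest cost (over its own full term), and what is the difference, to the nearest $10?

Offer 1 by $76,740

Offer 1: at 8.40% the monthly rate is 0.0070000, so the payment is 120,000 × 0.0070000 / (1 − 1.0070000^−120) = $1,481.42.
Total interest on Offer 1 = 120 × $1,481.42 − $120,000 = $57,770.40.
Offer 2: at 8.75% the monthly rate is 0.0072917, so the payment is 120,000 × 0.0072917 / (1 − 1.0072917^−240) = $1,060.45.
Total interest on Offer 2 = 240 × $1,060.45 − $120,000 = $134,508.00.
Offer 1 is lower by $76,737.60.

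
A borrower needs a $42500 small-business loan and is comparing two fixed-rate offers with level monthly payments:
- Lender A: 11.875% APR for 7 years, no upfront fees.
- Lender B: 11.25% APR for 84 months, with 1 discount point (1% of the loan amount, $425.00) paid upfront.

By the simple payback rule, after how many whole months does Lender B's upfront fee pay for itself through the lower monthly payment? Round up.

31 months

Lender A: at 11.875% the monthly rate is 0.0098958, so the payment is 42,500 × 0.0098958 / (1 − 1.0098958^−84) = $747.40.
Lender B: monthly rate = 11.25%/12 = 0.0093750; payment = 42,500 × 0.0093750 / (1 − (1+0.0093750)^−84) = $733.30.
Monthly savings = $747.40 − $733.30 = $14.10.
Break-even = $425.00 / $14.10 = 30.14 → 31 months.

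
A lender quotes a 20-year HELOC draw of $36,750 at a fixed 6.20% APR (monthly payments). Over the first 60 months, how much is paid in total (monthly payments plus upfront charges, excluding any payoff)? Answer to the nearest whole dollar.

$16,053

Monthly rate = 6.2%/12 = 0.0051667; payment = 36,750 × 0.0051667 / (1 − (1+0.0051667)^−240) = $267.55.
Total outlay = 60 × $267.55 = $16,053.00.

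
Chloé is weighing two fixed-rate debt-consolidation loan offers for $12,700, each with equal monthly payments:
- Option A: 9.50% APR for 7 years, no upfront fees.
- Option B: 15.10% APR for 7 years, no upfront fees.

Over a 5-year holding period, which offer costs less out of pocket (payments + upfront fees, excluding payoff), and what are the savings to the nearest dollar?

Option A: monthly rate = 9.5%/12 = 0.0079167; payment = 12,700 × 0.0079167 / (1 − (1+0.0079167)^−84) = $207.57.
Option B: at 15.10% the monthly rate is 0.0125833, so the payment is 12,700 × 0.0125833 / (1 − 1.0125833^−84) = $245.78.
Over 60 months: Option A costs 60 × $207.57 = $12,454.20; Option B costs 60 × $245.78 = $14,746.80.
Option A is cheaper by $14,746.80 − $12,454.20 = $2,292.60.

Option A by $2,293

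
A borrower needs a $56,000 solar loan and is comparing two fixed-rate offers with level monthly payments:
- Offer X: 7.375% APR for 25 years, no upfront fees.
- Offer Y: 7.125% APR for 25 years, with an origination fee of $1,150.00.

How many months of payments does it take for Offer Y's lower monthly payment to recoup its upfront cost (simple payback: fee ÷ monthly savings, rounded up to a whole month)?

Offer X: at 7.375% the monthly rate is 0.0061458, so the payment is 56,000 × 0.0061458 / (1 − 1.0061458^−300) = $409.29.
Offer Y: at 7.125% the monthly rate is 0.0059375, so the payment is 56,000 × 0.0059375 / (1 − 1.0059375^−300) = $400.27.
Monthly savings = $409.29 − $400.27 = $9.02.
Break-even = $1,150.00 / $9.02 = 127.49 → 128 months.

128 months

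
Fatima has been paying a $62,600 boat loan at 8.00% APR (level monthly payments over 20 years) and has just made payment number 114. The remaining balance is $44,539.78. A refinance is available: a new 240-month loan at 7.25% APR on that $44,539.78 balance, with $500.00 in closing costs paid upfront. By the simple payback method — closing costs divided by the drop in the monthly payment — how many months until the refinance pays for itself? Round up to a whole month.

Current payment = 62,600 × 8%/12 / (1 − (1+0.0066667)^−240) = $523.61.
Refinanced payment = 44,539.78 × 0.0060417 / (1 − (1+0.0060417)^−240) = $352.03.
Monthly savings = $523.61 − $352.03 = $171.58.
Break-even = $500.00 / $171.58 = 2.91 → 3 months.

3 months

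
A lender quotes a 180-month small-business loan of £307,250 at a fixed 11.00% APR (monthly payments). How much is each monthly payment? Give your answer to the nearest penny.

At 11.00% the monthly rate is 0.0091667, so the payment is 307,250 × 0.0091667 / (1 − 1.0091667^−180) = £3,492.19.

£3,492.19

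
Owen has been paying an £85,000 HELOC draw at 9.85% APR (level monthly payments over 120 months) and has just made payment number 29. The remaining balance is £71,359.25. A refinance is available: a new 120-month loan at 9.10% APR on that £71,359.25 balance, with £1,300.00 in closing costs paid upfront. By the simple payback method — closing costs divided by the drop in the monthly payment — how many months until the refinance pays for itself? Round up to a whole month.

7 months

Current payment = 85,000 × 9.85%/12 / (1 − (1+0.0082083)^−120) = £1,116.23.
Refinanced payment = 71,359.25 × 0.0075833 / (1 − (1+0.0075833)^−120) = £907.82.
Monthly savings = £1,116.23 − £907.82 = £208.41.
Break-even = £1,300.00 / £208.41 = 6.24 → 7 months.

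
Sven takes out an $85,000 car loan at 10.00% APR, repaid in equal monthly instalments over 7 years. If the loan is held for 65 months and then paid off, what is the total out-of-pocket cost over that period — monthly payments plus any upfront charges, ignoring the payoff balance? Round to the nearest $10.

$91,720

Monthly rate = 10%/12 = 0.0083333; payment = 85,000 × 0.0083333 / (1 − (1+0.0083333)^−84) = $1,411.10.
Total outlay = 65 × $1,411.10 = $91,721.50.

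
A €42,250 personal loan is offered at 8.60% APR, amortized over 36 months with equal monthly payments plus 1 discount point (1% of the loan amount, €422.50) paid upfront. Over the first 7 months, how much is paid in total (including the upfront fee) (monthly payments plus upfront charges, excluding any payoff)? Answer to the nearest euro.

€9,772

Monthly rate = 8.6%/12 = 0.0071667; payment = 42,250 × 0.0071667 / (1 − (1+0.0071667)^−36) = €1,335.69.
Total outlay = 7 × €1,335.69 + €422.50 = €9,772.33.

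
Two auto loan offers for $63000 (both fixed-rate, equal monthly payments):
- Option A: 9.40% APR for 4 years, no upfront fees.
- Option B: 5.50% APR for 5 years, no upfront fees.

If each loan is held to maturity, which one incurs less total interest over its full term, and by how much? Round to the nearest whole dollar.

Option B by $3,626

Option A: at 9.40% the monthly rate is 0.0078333, so the payment is 63,000 × 0.0078333 / (1 − 1.0078333^−48) = $1,579.75.
Total interest on Option A = 48 × $1,579.75 − $63,000 = $12,828.00.
Option B: monthly rate = 5.5%/12 = 0.0045833; payment = 63,000 × 0.0045833 / (1 − (1+0.0045833)^−60) = $1,203.37.
Total interest on Option B = 60 × $1,203.37 − $63,000 = $9,202.20.
Option B is lower by $3,625.80.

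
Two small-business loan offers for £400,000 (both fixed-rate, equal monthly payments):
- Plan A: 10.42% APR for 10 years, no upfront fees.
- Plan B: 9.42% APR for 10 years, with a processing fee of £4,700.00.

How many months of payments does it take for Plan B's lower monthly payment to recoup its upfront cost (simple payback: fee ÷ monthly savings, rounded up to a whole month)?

22 months

Plan A: at 10.42% the monthly rate is 0.0086833, so the payment is 400,000 × 0.0086833 / (1 − 1.0086833^−120) = £5,379.50.
Plan B: monthly rate = 9.42%/12 = 0.0078500; payment = 400,000 × 0.0078500 / (1 − (1+0.0078500)^−120) = £5,158.40.
Monthly savings = £5,379.50 − £5,158.40 = £221.10.
Break-even = £4,700.00 / £221.10 = 21.26 → 22 months.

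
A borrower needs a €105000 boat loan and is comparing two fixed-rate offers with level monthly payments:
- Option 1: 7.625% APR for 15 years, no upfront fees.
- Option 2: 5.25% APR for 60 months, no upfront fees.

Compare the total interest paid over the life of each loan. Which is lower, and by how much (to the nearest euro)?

Option 1: monthly rate = 7.625%/12 = 0.0063542; payment = 105,000 × 0.0063542 / (1 − (1+0.0063542)^−180) = €980.84.
Total interest on Option 1 = 180 × €980.84 − €105,000 = €71,551.20.
Option 2: monthly rate = 5.25%/12 = 0.0043750; payment = 105,000 × 0.0043750 / (1 − (1+0.0043750)^−60) = €1,993.53.
Total interest on Option 2 = 60 × €1,993.53 − €105,000 = €14,611.80.
Option 2 is lower by €56,939.40.

Option 2 by €56,939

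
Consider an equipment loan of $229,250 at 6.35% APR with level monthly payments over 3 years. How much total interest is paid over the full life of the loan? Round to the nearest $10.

At 6.35% the monthly rate is 0.0052917, so the payment is 229,250 × 0.0052917 / (1 − 1.0052917^−36) = $7,010.64.
Total paid = 36 × $7,010.64 = $252,383.04; interest = $252,383.04 − $229,250 = $23,133.04.

$23,130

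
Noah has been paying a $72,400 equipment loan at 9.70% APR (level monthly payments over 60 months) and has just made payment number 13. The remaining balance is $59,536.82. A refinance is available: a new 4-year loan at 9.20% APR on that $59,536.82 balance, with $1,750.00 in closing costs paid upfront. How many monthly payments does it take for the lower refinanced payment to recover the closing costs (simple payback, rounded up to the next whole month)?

44 months

Current payment = 72,400 × 9.7%/12 / (1 − (1+0.0080833)^−60) = $1,527.62.
Refinanced payment = 59,536.82 × 0.0076667 / (1 − (1+0.0076667)^−48) = $1,487.24.
Monthly savings = $1,527.62 − $1,487.24 = $40.38.
Break-even = $1,750.00 / $40.38 = 43.34 → 44 months.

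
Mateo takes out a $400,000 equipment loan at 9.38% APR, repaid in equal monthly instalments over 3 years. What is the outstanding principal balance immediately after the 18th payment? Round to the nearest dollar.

$213,992

With monthly rate i = 9.38%/12 = 0.0078167, the balance after k of n payments is P · [(1+i)^n − (1+i)^k] / [(1+i)^n − 1].
(1+0.0078167)^36 = 1.32353461 and (1+0.0078167)^18 = 1.15044974, so the balance is 400,000 × (1.32353461 − 1.15044974) / (1.32353461 − 1) = $213,992.40.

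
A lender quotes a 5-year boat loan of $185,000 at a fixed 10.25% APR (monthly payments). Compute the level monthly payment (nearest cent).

Monthly rate = 10.25%/12 = 0.0085417; payment = 185,000 × 0.0085417 / (1 − (1+0.0085417)^−60) = $3,953.50.

$3,953.50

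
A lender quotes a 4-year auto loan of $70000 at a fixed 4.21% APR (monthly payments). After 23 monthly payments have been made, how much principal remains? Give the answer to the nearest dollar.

With monthly rate i = 4.21%/12 = 0.0035083, the balance after k of n payments is P · [(1+i)^n − (1+i)^k] / [(1+i)^n − 1].
(1+0.0035083)^48 = 1.18306117 and (1+0.0035083)^23 = 1.08388353, so the balance is 70,000 × (1.18306117 − 1.08388353) / (1.18306117 − 1) = $37,924.13.

$37,924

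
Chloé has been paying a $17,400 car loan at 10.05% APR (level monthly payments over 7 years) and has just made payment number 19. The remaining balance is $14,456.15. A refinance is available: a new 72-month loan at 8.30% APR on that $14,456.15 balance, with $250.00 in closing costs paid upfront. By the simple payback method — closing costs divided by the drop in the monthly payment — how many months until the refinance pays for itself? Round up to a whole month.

8 months

Current payment = 17,400 × 10.05%/12 / (1 − (1+0.0083750)^−84) = $289.31.
Refinanced payment = 14,456.15 × 0.0069167 / (1 − (1+0.0069167)^−72) = $255.59.
Monthly savings = $289.31 − $255.59 = $33.72.
Break-even = $250.00 / $33.72 = 7.41 → 8 months.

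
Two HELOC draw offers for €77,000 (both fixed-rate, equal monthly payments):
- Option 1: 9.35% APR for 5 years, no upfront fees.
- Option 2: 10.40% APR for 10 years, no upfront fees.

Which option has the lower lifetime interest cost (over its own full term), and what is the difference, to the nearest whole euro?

Option 1: at 9.35% the monthly rate is 0.0077917, so the payment is 77,000 × 0.0077917 / (1 − 1.0077917^−60) = €1,611.50.
Total interest on Option 1 = 60 × €1,611.50 − €77,000 = €19,690.00.
Option 2: at 10.40% the monthly rate is 0.0086667, so the payment is 77,000 × 0.0086667 / (1 − 1.0086667^−120) = €1,034.69.
Total interest on Option 2 = 120 × €1,034.69 − €77,000 = €47,162.80.
Option 1 is lower by €27,472.80.

Option 1 by €27,473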